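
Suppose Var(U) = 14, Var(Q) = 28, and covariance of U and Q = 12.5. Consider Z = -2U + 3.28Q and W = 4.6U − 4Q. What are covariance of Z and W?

covariance of Z and W = -207.56

By bilinearity, covariance of Z and W = ac·Var(U) + bd·Var(Q) + (ad+bc)·covariance of U and Q, with a=-2, b=3.28, c=4.6, d=-4.
ac·Var(U) = (-2)·4.6·14 = -128.8
bd·Var(Q) = 3.28·(-4)·28 = -367.36
(ad+bc)·covariance of U and Q = (23.088)·12.5 = 288.6
covariance of Z and W = -128.8 + (-367.36) + 288.6 = -207.56.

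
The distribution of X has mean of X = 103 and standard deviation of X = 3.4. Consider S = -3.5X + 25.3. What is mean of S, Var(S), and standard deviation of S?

mean of S = -335.2, Var(S) = 141.61, standard deviation of S = 11.9

S = -3.5X + 25.3 is linear with a = -3.5, b = 25.3.
mean of S = a·mean of X + b = (-3.5)·103 + 25.3 = -335.2.
Var(X) = 3.4² = 11.56.
Var(S) = a²·Var(X) = (-3.5)²·11.56 = 141.61 (the additive constant 25.3 does not affect variance).
standard deviation of S = |a|·standard deviation of X = |-3.5|·3.4 = 11.9.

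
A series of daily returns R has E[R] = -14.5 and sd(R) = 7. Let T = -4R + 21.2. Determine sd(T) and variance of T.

sd(T) = 28, variance of T = 784

T = -4R + 21.2 is linear with a = -4, b = 21.2.
sd(T) = |a|·sd(R) = |-4|·7 = 28.
variance of R = 7² = 49.
variance of T = a²·variance of R = (-4)²·49 = 784 (the additive constant 21.2 does not affect variance).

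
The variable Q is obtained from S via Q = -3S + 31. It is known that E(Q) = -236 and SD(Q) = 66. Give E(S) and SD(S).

From Q = -3S + 31: E(Q) = a·E(S) + b, so E(S) = (E(Q) − b)/a = (-236 − 31)/(-3) = 89.
SD(Q) = |a|·SD(S), so SD(S) = 66/|-3| = 22.

E(S) = 89, SD(S) = 22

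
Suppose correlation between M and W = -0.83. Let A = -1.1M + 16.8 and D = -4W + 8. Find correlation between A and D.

Linear rescalings preserve correlation up to sign; here the slopes -1.1 and -4 have the same sign, so correlation between A and D = correlation between M and W = -0.83.

correlation between A and D = -0.83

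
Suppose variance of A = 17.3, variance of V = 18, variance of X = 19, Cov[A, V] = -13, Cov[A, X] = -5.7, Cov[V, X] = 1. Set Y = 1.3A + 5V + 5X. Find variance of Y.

variance of Y = 761.137

variance of Y = a²·variance of A + b²·variance of V + c²·variance of X + 2ab·Cov[A, V] + 2ac·Cov[A, X] + 2bc·Cov[V, X], with a = 1.3, b = 5, c = 5.
= 29.237 + 450 + 475 + (-169) + (-74.1) + 50
= 761.137.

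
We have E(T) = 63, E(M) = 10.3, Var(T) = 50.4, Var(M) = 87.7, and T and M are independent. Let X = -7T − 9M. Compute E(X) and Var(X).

E(X) = (-7)·E(T) + (-9)·E(M) = (-7)·63 + (-9)·10.3 = -533.7.
Var(X) = a²·Var(T) + b²·Var(M) + 2ab·covariance of T and M with a = -7, b = -9.
Independence gives covariance of T and M = 0.
= (-7)²·50.4 + (-9)²·87.7 + 2·(-7)·(-9)·0
= 2469.6 + 7103.7 + 0 = 9573.3.

E(X) = -533.7, Var(X) = 9573.3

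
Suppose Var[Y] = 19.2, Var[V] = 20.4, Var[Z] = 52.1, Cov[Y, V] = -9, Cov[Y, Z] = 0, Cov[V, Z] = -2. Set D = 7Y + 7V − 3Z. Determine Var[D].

Var[D] = a²·Var[Y] + b²·Var[V] + c²·Var[Z] + 2ab·Cov[Y, V] + 2ac·Cov[Y, Z] + 2bc·Cov[V, Z], with a = 7, b = 7, c = -3.
= 940.8 + 999.6 + 468.9 + (-882) + 0 + 84
= 1611.3.

Var[D] = 1611.3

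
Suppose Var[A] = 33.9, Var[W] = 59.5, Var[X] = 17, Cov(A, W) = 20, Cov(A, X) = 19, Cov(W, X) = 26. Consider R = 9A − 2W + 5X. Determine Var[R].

Var[R] = a²·Var[A] + b²·Var[W] + c²·Var[X] + 2ab·Cov(A, W) + 2ac·Cov(A, X) + 2bc·Cov(W, X), with a = 9, b = -2, c = 5.
= 2745.9 + 238 + 425 + (-720) + 1710 + (-520)
= 3878.9.

Var[R] = 3878.9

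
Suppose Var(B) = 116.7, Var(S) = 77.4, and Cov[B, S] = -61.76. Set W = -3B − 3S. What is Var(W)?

Var(W) = 635.22

Var(W) = a²·Var(B) + b²·Var(S) + 2ab·Cov[B, S] with a = -3, b = -3.
= (-3)²·116.7 + (-3)²·77.4 + 2·(-3)·(-3)·(-61.76)
= 1050.3 + 696.6 + (-1111.68) = 635.22.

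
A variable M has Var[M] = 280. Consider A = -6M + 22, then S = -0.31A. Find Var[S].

Var[S] = 968.688

Var[A] = (-6)²·280 = 10080.
Var[S] = (-0.31)²·10080 = 968.688.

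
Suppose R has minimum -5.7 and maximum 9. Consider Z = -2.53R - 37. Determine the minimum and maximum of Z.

a = -2.53 < 0, so order reverses: min(Z) = a·max(R)+b = (-2.53)·9 + (-37) = -59.77; max(Z) = a·min(R)+b = (-2.53)·(-5.7) + (-37) = -22.579.

min(Z) = -59.77, max(Z) = -22.579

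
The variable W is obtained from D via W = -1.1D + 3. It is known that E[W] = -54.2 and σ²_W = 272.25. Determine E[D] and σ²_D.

E[D] = 52, σ²_D = 225

From W = -1.1D + 3: E[W] = a·E[D] + b, so E[D] = (E[W] − b)/a = (-54.2 − 3)/(-1.1) = 52.
σ²_W = a²·σ²_D, so σ²_D = 272.25/(-1.1)² = 225.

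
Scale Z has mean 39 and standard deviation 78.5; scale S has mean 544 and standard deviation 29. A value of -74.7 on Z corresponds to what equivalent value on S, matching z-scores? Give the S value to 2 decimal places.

S = 502.00

z = (-74.7 − 39)/78.5 ≈ -1.4484.
S = 544 + z·29 = 544 + (-74.7 − 39)·29/78.5 ≈ 502.00.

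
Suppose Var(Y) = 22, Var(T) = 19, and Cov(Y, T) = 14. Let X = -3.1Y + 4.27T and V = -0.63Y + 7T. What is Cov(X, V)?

Cov(X, V) = 269.4146

By bilinearity, Cov(X, V) = ac·Var(Y) + bd·Var(T) + (ad+bc)·Cov(Y, T), with a=-3.1, b=4.27, c=-0.63, d=7.
ac·Var(Y) = (-3.1)·(-0.63)·22 = 42.966
bd·Var(T) = 4.27·7·19 = 567.91
(ad+bc)·Cov(Y, T) = (-24.3901)·14 = -341.4614
Cov(X, V) = 42.966 + 567.91 + (-341.4614) = 269.4146.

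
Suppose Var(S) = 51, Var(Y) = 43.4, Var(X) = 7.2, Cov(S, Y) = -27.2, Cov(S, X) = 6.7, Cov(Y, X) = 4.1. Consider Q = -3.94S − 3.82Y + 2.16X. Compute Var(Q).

Var(Q) = a²·Var(S) + b²·Var(Y) + c²·Var(X) + 2ab·Cov(S, Y) + 2ac·Cov(S, X) + 2bc·Cov(Y, X), with a = -3.94, b = -3.82, c = 2.16.
= 791.7036 + 633.31016 + 33.59232 + (-818.76352) + (-114.03936) + (-67.65984)
= 458.14336.

Var(Q) = 458.14336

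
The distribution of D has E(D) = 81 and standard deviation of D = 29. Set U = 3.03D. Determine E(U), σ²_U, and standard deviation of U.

U = 3.03D is linear with a = 3.03, b = 0.
E(U) = a·E(D) + b = 3.03·81 = 245.43.
σ²_D = 29² = 841.
σ²_U = a²·σ²_D = 3.03²·841 = 7721.1369.
standard deviation of U = |a|·standard deviation of D = |3.03|·29 = 87.87.

E(U) = 245.43, σ²_U = 7721.1369, standard deviation of U = 87.87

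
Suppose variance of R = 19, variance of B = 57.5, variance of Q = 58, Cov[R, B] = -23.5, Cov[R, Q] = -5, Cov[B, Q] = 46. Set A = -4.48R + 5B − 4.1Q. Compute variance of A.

variance of A = 1776.9376

variance of A = a²·variance of R + b²·variance of B + c²·variance of Q + 2ab·Cov[R, B] + 2ac·Cov[R, Q] + 2bc·Cov[B, Q], with a = -4.48, b = 5, c = -4.1.
= 381.3376 + 1437.5 + 974.98 + 1052.8 + (-183.68) + (-1886)
= 1776.9376.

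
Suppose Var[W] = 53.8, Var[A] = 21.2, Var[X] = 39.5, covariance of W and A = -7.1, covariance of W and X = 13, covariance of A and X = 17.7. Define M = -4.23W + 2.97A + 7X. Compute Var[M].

Var[M] = 3229.64312

Var[M] = a²·Var[W] + b²·Var[A] + c²·Var[X] + 2ab·covariance of W and A + 2ac·covariance of W and X + 2bc·covariance of A and X, with a = -4.23, b = 2.97, c = 7.
= 962.63802 + 187.00308 + 1935.5 + 178.39602 + (-769.86) + 735.966
= 3229.64312.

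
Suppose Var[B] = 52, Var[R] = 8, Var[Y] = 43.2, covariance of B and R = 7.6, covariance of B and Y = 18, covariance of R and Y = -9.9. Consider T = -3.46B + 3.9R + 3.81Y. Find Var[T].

Var[T] = 397.40812

Var[T] = a²·Var[B] + b²·Var[R] + c²·Var[Y] + 2ab·covariance of B and R + 2ac·covariance of B and Y + 2bc·covariance of R and Y, with a = -3.46, b = 3.9, c = 3.81.
= 622.5232 + 121.68 + 627.09552 + (-205.1088) + (-474.5736) + (-294.2082)
= 397.40812.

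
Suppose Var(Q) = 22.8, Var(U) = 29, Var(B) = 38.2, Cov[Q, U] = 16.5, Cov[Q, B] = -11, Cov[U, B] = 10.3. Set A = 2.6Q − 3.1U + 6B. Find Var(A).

Var(A) = a²·Var(Q) + b²·Var(U) + c²·Var(B) + 2ab·Cov[Q, U] + 2ac·Cov[Q, B] + 2bc·Cov[U, B], with a = 2.6, b = -3.1, c = 6.
= 154.128 + 278.69 + 1375.2 + (-265.98) + (-343.2) + (-383.16)
= 815.678.

Var(A) = 815.678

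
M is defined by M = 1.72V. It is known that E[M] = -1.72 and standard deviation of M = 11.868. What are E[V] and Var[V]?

From M = 1.72V: E[M] = a·E[V] + b, so E[V] = (E[M] − b)/a = (-1.72 − 0)/1.72 = -1.
Var[M] = 11.868² = 140.849424.
Var[M] = a²·Var[V], so Var[V] = 140.849424/1.72² = 47.61.

E[V] = -1, Var[V] = 47.61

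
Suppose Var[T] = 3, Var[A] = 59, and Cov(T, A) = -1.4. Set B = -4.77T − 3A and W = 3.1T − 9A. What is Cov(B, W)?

Cov(B, W) = 1501.557

By bilinearity, Cov(B, W) = ac·Var[T] + bd·Var[A] + (ad+bc)·Cov(T, A), with a=-4.77, b=-3, c=3.1, d=-9.
ac·Var[T] = (-4.77)·3.1·3 = -44.361
bd·Var[A] = (-3)·(-9)·59 = 1593
(ad+bc)·Cov(T, A) = (33.63)·(-1.4) = -47.082
Cov(B, W) = -44.361 + 1593 + (-47.082) = 1501.557.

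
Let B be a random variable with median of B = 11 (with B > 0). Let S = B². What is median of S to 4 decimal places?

median of S = 121

B² is monotone on this domain, so median of S = square(11) = 121.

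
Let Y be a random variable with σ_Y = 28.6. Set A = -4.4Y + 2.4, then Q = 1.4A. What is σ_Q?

σ_A = |-4.4|·28.6 = 125.84.
σ_Q = |1.4|·125.84 = 176.176.

σ_Q = 176.176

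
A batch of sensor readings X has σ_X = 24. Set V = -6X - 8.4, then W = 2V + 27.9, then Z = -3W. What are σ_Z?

σ_Z = 864

σ_V = |-6|·24 = 144.
σ_W = |2|·144 = 288.
σ_Z = |-3|·288 = 864.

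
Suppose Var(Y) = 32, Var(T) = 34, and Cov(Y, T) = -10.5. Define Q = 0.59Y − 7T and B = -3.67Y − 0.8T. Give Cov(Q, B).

By bilinearity, Cov(Q, B) = ac·Var(Y) + bd·Var(T) + (ad+bc)·Cov(Y, T), with a=0.59, b=-7, c=-3.67, d=-0.8.
ac·Var(Y) = 0.59·(-3.67)·32 = -69.2896
bd·Var(T) = (-7)·(-0.8)·34 = 190.4
(ad+bc)·Cov(Y, T) = (25.218)·(-10.5) = -264.789
Cov(Q, B) = -69.2896 + 190.4 + (-264.789) = -143.6786.

Cov(Q, B) = -143.6786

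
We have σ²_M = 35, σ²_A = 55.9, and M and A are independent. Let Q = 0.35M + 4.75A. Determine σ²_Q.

σ²_Q = a²·σ²_M + b²·σ²_A + 2ab·Cov[M, A] with a = 0.35, b = 4.75.
Independence gives Cov[M, A] = 0.
= 0.35²·35 + 4.75²·55.9 + 2·0.35·4.75·0
= 4.2875 + 1261.24375 + 0 = 1265.53125.

σ²_Q = 1265.53125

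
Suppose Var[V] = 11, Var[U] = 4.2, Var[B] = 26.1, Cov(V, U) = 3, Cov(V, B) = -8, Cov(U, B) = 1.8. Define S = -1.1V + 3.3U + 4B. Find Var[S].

Var[S] = 572.788

Var[S] = a²·Var[V] + b²·Var[U] + c²·Var[B] + 2ab·Cov(V, U) + 2ac·Cov(V, B) + 2bc·Cov(U, B), with a = -1.1, b = 3.3, c = 4.
= 13.31 + 45.738 + 417.6 + (-21.78) + 70.4 + 47.52
= 572.788.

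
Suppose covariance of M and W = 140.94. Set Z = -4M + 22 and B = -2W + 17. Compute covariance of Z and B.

covariance of Z and B = 1127.52

covariance of Z and B = a·c·covariance of M and W = (-4)·(-2)·140.94 = 1127.52. Additive constants drop out.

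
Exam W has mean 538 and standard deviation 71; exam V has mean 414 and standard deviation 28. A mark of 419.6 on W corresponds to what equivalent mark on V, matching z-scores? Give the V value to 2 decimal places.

z = (419.6 − 538)/71 ≈ -1.6676.
V = 414 + z·28 = 414 + (419.6 − 538)·28/71 ≈ 367.31.

V = 367.31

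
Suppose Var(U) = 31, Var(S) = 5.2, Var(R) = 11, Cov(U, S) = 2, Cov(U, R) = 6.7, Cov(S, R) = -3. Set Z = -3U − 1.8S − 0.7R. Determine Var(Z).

Var(Z) = 343.418

Var(Z) = a²·Var(U) + b²·Var(S) + c²·Var(R) + 2ab·Cov(U, S) + 2ac·Cov(U, R) + 2bc·Cov(S, R), with a = -3, b = -1.8, c = -0.7.
= 279 + 16.848 + 5.39 + 21.6 + 28.14 + (-7.56)
= 343.418.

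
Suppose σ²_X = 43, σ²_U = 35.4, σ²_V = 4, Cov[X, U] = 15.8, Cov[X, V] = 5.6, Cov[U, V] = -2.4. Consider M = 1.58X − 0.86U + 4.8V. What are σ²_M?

σ²_M = a²·σ²_X + b²·σ²_U + c²·σ²_V + 2ab·Cov[X, U] + 2ac·Cov[X, V] + 2bc·Cov[U, V], with a = 1.58, b = -0.86, c = 4.8.
= 107.3452 + 26.18184 + 92.16 + (-42.93808) + 84.9408 + 19.8144
= 287.50416.

σ²_M = 287.50416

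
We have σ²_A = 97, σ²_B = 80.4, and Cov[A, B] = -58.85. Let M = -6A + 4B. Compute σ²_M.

σ²_M = a²·σ²_A + b²·σ²_B + 2ab·Cov[A, B] with a = -6, b = 4.
= (-6)²·97 + 4²·80.4 + 2·(-6)·4·(-58.85)
= 3492 + 1286.4 + 2824.8 = 7603.2.

σ²_M = 7603.2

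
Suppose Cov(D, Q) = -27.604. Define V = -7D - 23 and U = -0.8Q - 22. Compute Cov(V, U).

Cov(V, U) = -154.5824

Cov(V, U) = a·c·Cov(D, Q) = (-7)·(-0.8)·(-27.604) = -154.5824. Additive constants drop out.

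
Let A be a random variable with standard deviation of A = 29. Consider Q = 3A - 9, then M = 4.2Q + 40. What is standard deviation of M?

standard deviation of M = 365.4

standard deviation of Q = |3|·29 = 87.
standard deviation of M = |4.2|·87 = 365.4.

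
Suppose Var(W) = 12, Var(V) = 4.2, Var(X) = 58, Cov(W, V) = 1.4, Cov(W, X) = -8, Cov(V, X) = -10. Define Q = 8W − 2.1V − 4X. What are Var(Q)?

Var(Q) = a²·Var(W) + b²·Var(V) + c²·Var(X) + 2ab·Cov(W, V) + 2ac·Cov(W, X) + 2bc·Cov(V, X), with a = 8, b = -2.1, c = -4.
= 768 + 18.522 + 928 + (-47.04) + 512 + (-168)
= 2011.482.

Var(Q) = 2011.482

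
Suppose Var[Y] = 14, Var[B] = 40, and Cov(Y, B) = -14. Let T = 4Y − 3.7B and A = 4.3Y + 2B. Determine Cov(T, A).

By bilinearity, Cov(T, A) = ac·Var[Y] + bd·Var[B] + (ad+bc)·Cov(Y, B), with a=4, b=-3.7, c=4.3, d=2.
ac·Var[Y] = 4·4.3·14 = 240.8
bd·Var[B] = (-3.7)·2·40 = -296
(ad+bc)·Cov(Y, B) = (-7.91)·(-14) = 110.74
Cov(T, A) = 240.8 + (-296) + 110.74 = 55.54.

Cov(T, A) = 55.54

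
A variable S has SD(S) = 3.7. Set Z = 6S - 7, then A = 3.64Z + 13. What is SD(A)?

SD(Z) = |6|·3.7 = 22.2.
SD(A) = |3.64|·22.2 = 80.808.

SD(A) = 80.808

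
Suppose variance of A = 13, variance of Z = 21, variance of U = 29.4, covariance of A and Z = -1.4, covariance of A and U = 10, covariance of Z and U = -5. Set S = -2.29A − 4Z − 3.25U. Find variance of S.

variance of S = 707.9128

variance of S = a²·variance of A + b²·variance of Z + c²·variance of U + 2ab·covariance of A and Z + 2ac·covariance of A and U + 2bc·covariance of Z and U, with a = -2.29, b = -4, c = -3.25.
= 68.1733 + 336 + 310.5375 + (-25.648) + 148.85 + (-130)
= 707.9128.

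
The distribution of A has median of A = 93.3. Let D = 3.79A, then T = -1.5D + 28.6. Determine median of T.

median of T = -501.8105

median of D = 3.79·93.3 = 353.607.
median of T = (-1.5)·353.607 + 28.6 = -501.8105.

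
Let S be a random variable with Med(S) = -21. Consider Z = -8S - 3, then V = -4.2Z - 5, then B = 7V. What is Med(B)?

Med(Z) = (-8)·(-21) + (-3) = 165.
Med(V) = (-4.2)·165 + (-5) = -698.
Med(B) = 7·(-698) = -4886.

Med(B) = -4886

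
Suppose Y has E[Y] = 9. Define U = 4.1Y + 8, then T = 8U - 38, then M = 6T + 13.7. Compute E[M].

E[U] = 4.1·9 + 8 = 44.9.
E[T] = 8·44.9 + (-38) = 321.2.
E[M] = 6·321.2 + 13.7 = 1940.9.

E[M] = 1940.9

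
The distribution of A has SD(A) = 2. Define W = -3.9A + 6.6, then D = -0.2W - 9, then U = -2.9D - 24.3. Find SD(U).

SD(U) = 4.524

SD(W) = |-3.9|·2 = 7.8.
SD(D) = |-0.2|·7.8 = 1.56.
SD(U) = |-2.9|·1.56 = 4.524.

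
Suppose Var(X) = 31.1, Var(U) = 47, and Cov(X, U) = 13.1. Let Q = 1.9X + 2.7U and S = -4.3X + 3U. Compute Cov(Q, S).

By bilinearity, Cov(Q, S) = ac·Var(X) + bd·Var(U) + (ad+bc)·Cov(X, U), with a=1.9, b=2.7, c=-4.3, d=3.
ac·Var(X) = 1.9·(-4.3)·31.1 = -254.087
bd·Var(U) = 2.7·3·47 = 380.7
(ad+bc)·Cov(X, U) = (-5.91)·13.1 = -77.421
Cov(Q, S) = -254.087 + 380.7 + (-77.421) = 49.192.

Cov(Q, S) = 49.192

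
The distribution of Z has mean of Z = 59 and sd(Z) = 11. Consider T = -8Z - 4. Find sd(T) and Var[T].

T = -8Z - 4 is linear with a = -8, b = -4.
sd(T) = |a|·sd(Z) = |-8|·11 = 88.
Var[Z] = 11² = 121.
Var[T] = a²·Var[Z] = (-8)²·121 = 7744 (the additive constant -4 does not affect variance).

sd(T) = 88, Var[T] = 7744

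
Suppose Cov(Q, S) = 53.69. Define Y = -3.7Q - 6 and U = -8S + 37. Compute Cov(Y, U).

Cov(Y, U) = a·c·Cov(Q, S) = (-3.7)·(-8)·53.69 = 1589.224. Additive constants drop out.

Cov(Y, U) = 1589.224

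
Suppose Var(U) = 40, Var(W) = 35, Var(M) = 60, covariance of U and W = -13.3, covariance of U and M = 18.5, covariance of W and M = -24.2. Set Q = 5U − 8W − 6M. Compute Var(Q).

Var(Q) = a²·Var(U) + b²·Var(W) + c²·Var(M) + 2ab·covariance of U and W + 2ac·covariance of U and M + 2bc·covariance of W and M, with a = 5, b = -8, c = -6.
= 1000 + 2240 + 2160 + 1064 + (-1110) + (-2323.2)
= 3030.8.

Var(Q) = 3030.8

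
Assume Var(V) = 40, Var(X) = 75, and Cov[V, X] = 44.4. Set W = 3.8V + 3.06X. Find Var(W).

Var(W) = 2312.4364

Var(W) = a²·Var(V) + b²·Var(X) + 2ab·Cov[V, X] with a = 3.8, b = 3.06.
= 3.8²·40 + 3.06²·75 + 2·3.8·3.06·44.4
= 577.6 + 702.27 + 1032.5664 = 2312.4364.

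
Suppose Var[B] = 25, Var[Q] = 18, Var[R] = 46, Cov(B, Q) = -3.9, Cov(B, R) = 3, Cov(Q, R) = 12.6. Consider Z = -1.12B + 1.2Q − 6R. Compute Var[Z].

Var[Z] = 1582.6432

Var[Z] = a²·Var[B] + b²·Var[Q] + c²·Var[R] + 2ab·Cov(B, Q) + 2ac·Cov(B, R) + 2bc·Cov(Q, R), with a = -1.12, b = 1.2, c = -6.
= 31.36 + 25.92 + 1656 + 10.4832 + 40.32 + (-181.44)
= 1582.6432.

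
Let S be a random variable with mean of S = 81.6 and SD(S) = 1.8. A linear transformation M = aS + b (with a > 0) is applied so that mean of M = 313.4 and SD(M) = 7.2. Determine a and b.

a = 4, b = -13

SD(M) = a·SD(S) (a > 0), so a = 7.2/1.8 = 4.
mean of M = a·mean of S + b, so b = 313.4 − 4·81.6 = -13.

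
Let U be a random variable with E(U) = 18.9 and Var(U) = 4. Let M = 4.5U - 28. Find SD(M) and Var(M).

M = 4.5U - 28 is linear with a = 4.5, b = -28.
SD(U) = √4 = 2.
SD(M) = |a|·SD(U) = |4.5|·2 = 9.
Var(M) = a²·Var(U) = 4.5²·4 = 81 (the additive constant -28 does not affect variance).

SD(M) = 9, Var(M) = 81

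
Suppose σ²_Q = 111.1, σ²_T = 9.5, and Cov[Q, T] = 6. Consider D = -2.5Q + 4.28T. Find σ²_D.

σ²_D = 739.9998

σ²_D = a²·σ²_Q + b²·σ²_T + 2ab·Cov[Q, T] with a = -2.5, b = 4.28.
= (-2.5)²·111.1 + 4.28²·9.5 + 2·(-2.5)·4.28·6
= 694.375 + 174.0248 + (-128.4) = 739.9998.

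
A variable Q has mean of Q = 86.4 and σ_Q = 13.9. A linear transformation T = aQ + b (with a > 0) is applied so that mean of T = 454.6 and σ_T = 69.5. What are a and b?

a = 5, b = 22.6

σ_T = a·σ_Q (a > 0), so a = 69.5/13.9 = 5.
mean of T = a·mean of Q + b, so b = 454.6 − 5·86.4 = 22.6.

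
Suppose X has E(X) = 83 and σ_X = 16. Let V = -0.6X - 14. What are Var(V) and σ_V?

Var(V) = 92.16, σ_V = 9.6

V = -0.6X - 14 is linear with a = -0.6, b = -14.
Var(X) = 16² = 256.
Var(V) = a²·Var(X) = (-0.6)²·256 = 92.16 (the additive constant -14 does not affect variance).
σ_V = |a|·σ_X = |-0.6|·16 = 9.6.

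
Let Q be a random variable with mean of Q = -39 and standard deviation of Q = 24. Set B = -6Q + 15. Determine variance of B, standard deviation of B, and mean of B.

B = -6Q + 15 is linear with a = -6, b = 15.
variance of Q = 24² = 576.
variance of B = a²·variance of Q = (-6)²·576 = 20736 (the additive constant 15 does not affect variance).
standard deviation of B = |a|·standard deviation of Q = |-6|·24 = 144.
mean of B = a·mean of Q + b = (-6)·(-39) + 15 = 249.

variance of B = 20736, standard deviation of B = 144, mean of B = 249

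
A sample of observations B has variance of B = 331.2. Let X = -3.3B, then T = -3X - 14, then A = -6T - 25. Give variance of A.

variance of X = (-3.3)²·331.2 = 3606.768.
variance of T = (-3)²·3606.768 = 32460.912.
variance of A = (-6)²·32460.912 = 1168592.832.

variance of A = 1168592.832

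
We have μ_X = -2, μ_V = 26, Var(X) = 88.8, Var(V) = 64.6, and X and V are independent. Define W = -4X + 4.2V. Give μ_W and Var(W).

μ_W = 117.2, Var(W) = 2560.344

μ_W = (-4)·μ_X + 4.2·μ_V = (-4)·(-2) + 4.2·26 = 117.2.
Var(W) = a²·Var(X) + b²·Var(V) + 2ab·Cov[X, V] with a = -4, b = 4.2.
Independence gives Cov[X, V] = 0.
= (-4)²·88.8 + 4.2²·64.6 + 2·(-4)·4.2·0
= 1420.8 + 1139.544 + 0 = 2560.344.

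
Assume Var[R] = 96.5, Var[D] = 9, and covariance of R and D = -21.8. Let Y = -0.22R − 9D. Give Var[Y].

Var[Y] = 647.3426

Var[Y] = a²·Var[R] + b²·Var[D] + 2ab·covariance of R and D with a = -0.22, b = -9.
= (-0.22)²·96.5 + (-9)²·9 + 2·(-0.22)·(-9)·(-21.8)
= 4.6706 + 729 + (-86.328) = 647.3426.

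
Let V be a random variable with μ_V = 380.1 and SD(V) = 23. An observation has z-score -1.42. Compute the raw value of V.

V = μ_V + z·SD(V) = 380.1 + (-1.42)·23 = 347.44.

V = 347.44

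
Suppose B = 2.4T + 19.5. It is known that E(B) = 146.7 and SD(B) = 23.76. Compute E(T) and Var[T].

From B = 2.4T + 19.5: E(B) = a·E(T) + b, so E(T) = (E(B) − b)/a = (146.7 − 19.5)/2.4 = 53.
Var[B] = 23.76² = 564.5376.
Var[B] = a²·Var[T], so Var[T] = 564.5376/2.4² = 98.01.

E(T) = 53, Var[T] = 98.01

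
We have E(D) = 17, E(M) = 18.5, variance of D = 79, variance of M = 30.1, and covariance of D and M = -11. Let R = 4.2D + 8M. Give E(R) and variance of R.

E(R) = 4.2·E(D) + 8·E(M) = 4.2·17 + 8·18.5 = 219.4.
variance of R = a²·variance of D + b²·variance of M + 2ab·covariance of D and M with a = 4.2, b = 8.
= 4.2²·79 + 8²·30.1 + 2·4.2·8·(-11)
= 1393.56 + 1926.4 + (-739.2) = 2580.76.

E(R) = 219.4, variance of R = 2580.76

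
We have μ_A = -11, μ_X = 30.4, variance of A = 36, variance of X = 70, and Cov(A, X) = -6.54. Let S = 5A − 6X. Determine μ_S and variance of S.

μ_S = 5·μ_A + (-6)·μ_X = 5·(-11) + (-6)·30.4 = -237.4.
variance of S = a²·variance of A + b²·variance of X + 2ab·Cov(A, X) with a = 5, b = -6.
= 5²·36 + (-6)²·70 + 2·5·(-6)·(-6.54)
= 900 + 2520 + 392.4 = 3812.4.

μ_S = -237.4, variance of S = 3812.4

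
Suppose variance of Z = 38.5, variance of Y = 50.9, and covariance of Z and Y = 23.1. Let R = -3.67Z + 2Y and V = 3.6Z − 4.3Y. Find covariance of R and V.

covariance of R and V = -415.5409

By bilinearity, covariance of R and V = ac·variance of Z + bd·variance of Y + (ad+bc)·covariance of Z and Y, with a=-3.67, b=2, c=3.6, d=-4.3.
ac·variance of Z = (-3.67)·3.6·38.5 = -508.662
bd·variance of Y = 2·(-4.3)·50.9 = -437.74
(ad+bc)·covariance of Z and Y = (22.981)·23.1 = 530.8611
covariance of R and V = -508.662 + (-437.74) + 530.8611 = -415.5409.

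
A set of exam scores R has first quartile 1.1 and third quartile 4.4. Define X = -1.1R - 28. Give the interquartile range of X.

IQR of R = Q3 − Q1 = 4.4 − 1.1 = 3.3.
Under X = aR + b, IQR(X) = |a|·IQR(R) = |-1.1|·3.3 = 3.63 (shifts cancel; spread scales by |a|).

IQR(X) = 3.63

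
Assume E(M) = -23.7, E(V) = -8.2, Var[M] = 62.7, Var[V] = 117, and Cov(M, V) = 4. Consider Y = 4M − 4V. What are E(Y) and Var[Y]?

E(Y) = -62, Var[Y] = 2747.2

E(Y) = 4·E(M) + (-4)·E(V) = 4·(-23.7) + (-4)·(-8.2) = -62.
Var[Y] = a²·Var[M] + b²·Var[V] + 2ab·Cov(M, V) with a = 4, b = -4.
= 4²·62.7 + (-4)²·117 + 2·4·(-4)·4
= 1003.2 + 1872 + (-128) = 2747.2.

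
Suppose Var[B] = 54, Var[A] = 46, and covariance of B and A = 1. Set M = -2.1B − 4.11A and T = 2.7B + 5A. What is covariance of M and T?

covariance of M and T = -1273.077

By bilinearity, covariance of M and T = ac·Var[B] + bd·Var[A] + (ad+bc)·covariance of B and A, with a=-2.1, b=-4.11, c=2.7, d=5.
ac·Var[B] = (-2.1)·2.7·54 = -306.18
bd·Var[A] = (-4.11)·5·46 = -945.3
(ad+bc)·covariance of B and A = (-21.597)·1 = -21.597
covariance of M and T = -306.18 + (-945.3) + (-21.597) = -1273.077.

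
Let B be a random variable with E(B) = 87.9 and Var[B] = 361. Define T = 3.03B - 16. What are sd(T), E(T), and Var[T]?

T = 3.03B - 16 is linear with a = 3.03, b = -16.
sd(B) = √361 = 19.
sd(T) = |a|·sd(B) = |3.03|·19 = 57.57.
E(T) = a·E(B) + b = 3.03·87.9 + (-16) = 250.337.
Var[T] = a²·Var[B] = 3.03²·361 = 3314.3049 (the additive constant -16 does not affect variance).

sd(T) = 57.57, E(T) = 250.337, Var[T] = 3314.3049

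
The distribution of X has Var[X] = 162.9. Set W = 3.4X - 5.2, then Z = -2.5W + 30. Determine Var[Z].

Var[W] = 3.4²·162.9 = 1883.124.
Var[Z] = (-2.5)²·1883.124 = 11769.525.

Var[Z] = 11769.525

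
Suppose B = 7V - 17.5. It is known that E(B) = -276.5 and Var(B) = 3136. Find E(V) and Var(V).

From B = 7V - 17.5: E(B) = a·E(V) + b, so E(V) = (E(B) − b)/a = (-276.5 − (-17.5))/7 = -37.
Var(B) = a²·Var(V), so Var(V) = 3136/7² = 64.

E(V) = -37, Var(V) = 64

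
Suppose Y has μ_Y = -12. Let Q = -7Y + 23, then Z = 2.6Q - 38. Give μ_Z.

μ_Q = (-7)·(-12) + 23 = 107.
μ_Z = 2.6·107 + (-38) = 240.2.

μ_Z = 240.2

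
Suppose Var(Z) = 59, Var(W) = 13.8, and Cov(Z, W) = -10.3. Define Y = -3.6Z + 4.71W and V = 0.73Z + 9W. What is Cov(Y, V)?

Cov(Y, V) = 728.23551

By bilinearity, Cov(Y, V) = ac·Var(Z) + bd·Var(W) + (ad+bc)·Cov(Z, W), with a=-3.6, b=4.71, c=0.73, d=9.
ac·Var(Z) = (-3.6)·0.73·59 = -155.052
bd·Var(W) = 4.71·9·13.8 = 584.982
(ad+bc)·Cov(Z, W) = (-28.9617)·(-10.3) = 298.30551
Cov(Y, V) = -155.052 + 584.982 + 298.30551 = 728.23551.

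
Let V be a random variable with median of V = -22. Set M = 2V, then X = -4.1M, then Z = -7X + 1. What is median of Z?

median of M = 2·(-22) = -44.
median of X = (-4.1)·(-44) = 180.4.
median of Z = (-7)·180.4 + 1 = -1261.8.

median of Z = -1261.8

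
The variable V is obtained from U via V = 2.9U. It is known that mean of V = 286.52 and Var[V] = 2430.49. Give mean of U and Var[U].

mean of U = 98.8, Var[U] = 289

From V = 2.9U: mean of V = a·mean of U + b, so mean of U = (mean of V − b)/a = (286.52 − 0)/2.9 = 98.8.
Var[V] = a²·Var[U], so Var[U] = 2430.49/2.9² = 289.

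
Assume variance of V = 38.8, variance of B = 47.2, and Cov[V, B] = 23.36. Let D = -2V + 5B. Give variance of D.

variance of D = a²·variance of V + b²·variance of B + 2ab·Cov[V, B] with a = -2, b = 5.
= (-2)²·38.8 + 5²·47.2 + 2·(-2)·5·23.36
= 155.2 + 1180 + (-467.2) = 868.

variance of D = 868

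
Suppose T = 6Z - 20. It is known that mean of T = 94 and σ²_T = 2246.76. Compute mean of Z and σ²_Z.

From T = 6Z - 20: mean of T = a·mean of Z + b, so mean of Z = (mean of T − b)/a = (94 − (-20))/6 = 19.
σ²_T = a²·σ²_Z, so σ²_Z = 2246.76/6² = 62.41.

mean of Z = 19, σ²_Z = 62.41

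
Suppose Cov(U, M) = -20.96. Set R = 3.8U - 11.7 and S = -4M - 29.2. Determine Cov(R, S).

Cov(R, S) = a·c·Cov(U, M) = 3.8·(-4)·(-20.96) = 318.592. Additive constants drop out.

Cov(R, S) = 318.592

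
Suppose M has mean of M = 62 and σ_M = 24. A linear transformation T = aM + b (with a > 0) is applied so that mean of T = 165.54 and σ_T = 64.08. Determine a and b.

a = 2.67, b = 0

σ_T = a·σ_M (a > 0), so a = 64.08/24 = 2.67.
mean of T = a·mean of M + b, so b = 165.54 − 2.67·62 = 0.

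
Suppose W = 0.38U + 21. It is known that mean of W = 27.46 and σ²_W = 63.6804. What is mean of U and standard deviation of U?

mean of U = 17, standard deviation of U = 21

From W = 0.38U + 21: mean of W = a·mean of U + b, so mean of U = (mean of W − b)/a = (27.46 − 21)/0.38 = 17.
standard deviation of W = √63.6804 = 7.98.
standard deviation of W = |a|·standard deviation of U, so standard deviation of U = 7.98/|0.38| = 21.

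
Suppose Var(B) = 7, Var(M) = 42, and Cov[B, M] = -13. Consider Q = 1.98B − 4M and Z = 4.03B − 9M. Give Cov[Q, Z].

Cov[Q, Z] = 2009.0758

By bilinearity, Cov[Q, Z] = ac·Var(B) + bd·Var(M) + (ad+bc)·Cov[B, M], with a=1.98, b=-4, c=4.03, d=-9.
ac·Var(B) = 1.98·4.03·7 = 55.8558
bd·Var(M) = (-4)·(-9)·42 = 1512
(ad+bc)·Cov[B, M] = (-33.94)·(-13) = 441.22
Cov[Q, Z] = 55.8558 + 1512 + 441.22 = 2009.0758.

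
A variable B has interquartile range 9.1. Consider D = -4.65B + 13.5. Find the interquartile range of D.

Under D = aB + b, IQR(D) = |a|·IQR(B) = |-4.65|·9.1 = 42.315 (shifts cancel; spread scales by |a|).

IQR(D) = 42.315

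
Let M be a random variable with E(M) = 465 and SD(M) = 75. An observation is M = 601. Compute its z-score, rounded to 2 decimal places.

z = (M − E(M)) / SD(M) = (601 − 465) / 75 ≈ 1.81.

z = 1.81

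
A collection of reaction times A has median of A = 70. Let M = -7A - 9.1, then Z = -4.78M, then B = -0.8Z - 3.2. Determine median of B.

median of B = -1911.7584

median of M = (-7)·70 + (-9.1) = -499.1.
median of Z = (-4.78)·(-499.1) = 2385.698.
median of B = (-0.8)·2385.698 + (-3.2) = -1911.7584.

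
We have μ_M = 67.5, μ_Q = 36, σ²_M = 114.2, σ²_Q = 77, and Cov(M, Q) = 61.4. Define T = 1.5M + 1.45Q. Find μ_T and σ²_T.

μ_T = 153.45, σ²_T = 685.9325

μ_T = 1.5·μ_M + 1.45·μ_Q = 1.5·67.5 + 1.45·36 = 153.45.
σ²_T = a²·σ²_M + b²·σ²_Q + 2ab·Cov(M, Q) with a = 1.5, b = 1.45.
= 1.5²·114.2 + 1.45²·77 + 2·1.5·1.45·61.4
= 256.95 + 161.8925 + 267.09 = 685.9325.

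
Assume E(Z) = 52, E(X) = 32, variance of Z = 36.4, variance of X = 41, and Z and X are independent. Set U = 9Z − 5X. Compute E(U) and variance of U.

E(U) = 308, variance of U = 3973.4

E(U) = 9·E(Z) + (-5)·E(X) = 9·52 + (-5)·32 = 308.
variance of U = a²·variance of Z + b²·variance of X + 2ab·Cov[Z, X] with a = 9, b = -5.
Independence gives Cov[Z, X] = 0.
= 9²·36.4 + (-5)²·41 + 2·9·(-5)·0
= 2948.4 + 1025 + 0 = 3973.4.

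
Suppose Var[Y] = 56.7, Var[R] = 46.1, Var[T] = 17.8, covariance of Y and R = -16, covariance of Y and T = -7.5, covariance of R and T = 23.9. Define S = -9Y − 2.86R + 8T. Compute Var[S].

Var[S] = a²·Var[Y] + b²·Var[R] + c²·Var[T] + 2ab·covariance of Y and R + 2ac·covariance of Y and T + 2bc·covariance of R and T, with a = -9, b = -2.86, c = 8.
= 4592.7 + 377.07956 + 1139.2 + (-823.68) + 1080 + (-1093.664)
= 5271.63556.

Var[S] = 5271.63556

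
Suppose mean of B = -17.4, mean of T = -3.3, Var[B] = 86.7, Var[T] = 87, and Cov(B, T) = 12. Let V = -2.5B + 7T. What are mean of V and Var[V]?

mean of V = 20.4, Var[V] = 4384.875

mean of V = (-2.5)·mean of B + 7·mean of T = (-2.5)·(-17.4) + 7·(-3.3) = 20.4.
Var[V] = a²·Var[B] + b²·Var[T] + 2ab·Cov(B, T) with a = -2.5, b = 7.
= (-2.5)²·86.7 + 7²·87 + 2·(-2.5)·7·12
= 541.875 + 4263 + (-420) = 4384.875.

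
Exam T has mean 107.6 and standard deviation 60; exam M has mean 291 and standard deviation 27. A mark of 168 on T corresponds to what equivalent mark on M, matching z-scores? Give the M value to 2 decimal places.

z = (168 − 107.6)/60 ≈ 1.0067.
M = 291 + z·27 = 291 + (168 − 107.6)·27/60 = 318.18.

M = 318.18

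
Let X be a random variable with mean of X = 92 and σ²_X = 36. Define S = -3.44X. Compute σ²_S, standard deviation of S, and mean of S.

σ²_S = 426.0096, standard deviation of S = 20.64, mean of S = -316.48

S = -3.44X is linear with a = -3.44, b = 0.
σ²_S = a²·σ²_X = (-3.44)²·36 = 426.0096.
standard deviation of X = √36 = 6.
standard deviation of S = |a|·standard deviation of X = |-3.44|·6 = 20.64.
mean of S = a·mean of X + b = (-3.44)·92 = -316.48.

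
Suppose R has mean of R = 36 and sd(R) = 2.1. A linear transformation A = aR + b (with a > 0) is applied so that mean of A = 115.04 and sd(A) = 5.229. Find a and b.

a = 2.49, b = 25.4

sd(A) = a·sd(R) (a > 0), so a = 5.229/2.1 = 2.49.
mean of A = a·mean of R + b, so b = 115.04 − 2.49·36 = 25.4.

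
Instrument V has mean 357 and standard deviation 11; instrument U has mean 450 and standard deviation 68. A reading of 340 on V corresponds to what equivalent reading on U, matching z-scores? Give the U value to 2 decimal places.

z = (340 − 357)/11 ≈ -1.5455.
U = 450 + z·68 = 450 + (340 − 357)·68/11 ≈ 344.91.

U = 344.91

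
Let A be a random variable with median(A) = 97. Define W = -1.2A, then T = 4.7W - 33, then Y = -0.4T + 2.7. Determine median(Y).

median(W) = (-1.2)·97 = -116.4.
median(T) = 4.7·(-116.4) + (-33) = -580.08.
median(Y) = (-0.4)·(-580.08) + 2.7 = 234.732.

median(Y) = 234.732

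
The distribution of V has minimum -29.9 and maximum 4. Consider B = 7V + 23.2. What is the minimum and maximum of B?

a = 7 > 0, so min(B) = a·min(V)+b = 7·(-29.9) + 23.2 = -186.1 and max(B) = 7·4 + 23.2 = 51.2.

min(B) = -186.1, max(B) = 51.2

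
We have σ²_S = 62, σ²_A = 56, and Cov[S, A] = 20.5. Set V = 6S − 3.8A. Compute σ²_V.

σ²_V = a²·σ²_S + b²·σ²_A + 2ab·Cov[S, A] with a = 6, b = -3.8.
= 6²·62 + (-3.8)²·56 + 2·6·(-3.8)·20.5
= 2232 + 808.64 + (-934.8) = 2105.84.

σ²_V = 2105.84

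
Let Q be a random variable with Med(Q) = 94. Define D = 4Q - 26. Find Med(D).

Med(D) = 350

A linear map preserves order up to sign, so Med(D) = a·Med(Q) + b = 4·94 + (-26) = 350.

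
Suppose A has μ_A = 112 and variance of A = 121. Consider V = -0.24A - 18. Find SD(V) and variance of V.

SD(V) = 2.64, variance of V = 6.9696

V = -0.24A - 18 is linear with a = -0.24, b = -18.
SD(A) = √121 = 11.
SD(V) = |a|·SD(A) = |-0.24|·11 = 2.64.
variance of V = a²·variance of A = (-0.24)²·121 = 6.9696 (the additive constant -18 does not affect variance).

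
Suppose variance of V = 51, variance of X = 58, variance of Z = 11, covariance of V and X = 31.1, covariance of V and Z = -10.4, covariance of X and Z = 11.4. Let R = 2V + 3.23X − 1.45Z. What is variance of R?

variance of R = a²·variance of V + b²·variance of X + c²·variance of Z + 2ab·covariance of V and X + 2ac·covariance of V and Z + 2bc·covariance of X and Z, with a = 2, b = 3.23, c = -1.45.
= 204 + 605.1082 + 23.1275 + 401.812 + 60.32 + (-106.7838)
= 1187.5839.

variance of R = 1187.5839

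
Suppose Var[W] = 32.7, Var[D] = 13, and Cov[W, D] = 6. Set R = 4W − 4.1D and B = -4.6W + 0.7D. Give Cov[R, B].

Cov[R, B] = -509.03

By bilinearity, Cov[R, B] = ac·Var[W] + bd·Var[D] + (ad+bc)·Cov[W, D], with a=4, b=-4.1, c=-4.6, d=0.7.
ac·Var[W] = 4·(-4.6)·32.7 = -601.68
bd·Var[D] = (-4.1)·0.7·13 = -37.31
(ad+bc)·Cov[W, D] = (21.66)·6 = 129.96
Cov[R, B] = -601.68 + (-37.31) + 129.96 = -509.03.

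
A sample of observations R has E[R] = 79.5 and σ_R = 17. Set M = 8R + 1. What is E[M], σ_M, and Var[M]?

M = 8R + 1 is linear with a = 8, b = 1.
E[M] = a·E[R] + b = 8·79.5 + 1 = 637.
σ_M = |a|·σ_R = |8|·17 = 136.
Var[R] = 17² = 289.
Var[M] = a²·Var[R] = 8²·289 = 18496 (the additive constant 1 does not affect variance).

E[M] = 637, σ_M = 136, Var[M] = 18496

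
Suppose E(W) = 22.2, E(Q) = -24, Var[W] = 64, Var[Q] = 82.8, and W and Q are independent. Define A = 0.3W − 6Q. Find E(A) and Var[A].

E(A) = 0.3·E(W) + (-6)·E(Q) = 0.3·22.2 + (-6)·(-24) = 150.66.
Var[A] = a²·Var[W] + b²·Var[Q] + 2ab·covariance of W and Q with a = 0.3, b = -6.
Independence gives covariance of W and Q = 0.
= 0.3²·64 + (-6)²·82.8 + 2·0.3·(-6)·0
= 5.76 + 2980.8 + 0 = 2986.56.

E(A) = 150.66, Var[A] = 2986.56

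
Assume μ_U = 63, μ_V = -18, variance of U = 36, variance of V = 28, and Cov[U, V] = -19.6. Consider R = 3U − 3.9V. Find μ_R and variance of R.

μ_R = 3·μ_U + (-3.9)·μ_V = 3·63 + (-3.9)·(-18) = 259.2.
variance of R = a²·variance of U + b²·variance of V + 2ab·Cov[U, V] with a = 3, b = -3.9.
= 3²·36 + (-3.9)²·28 + 2·3·(-3.9)·(-19.6)
= 324 + 425.88 + 458.64 = 1208.52.

μ_R = 259.2, variance of R = 1208.52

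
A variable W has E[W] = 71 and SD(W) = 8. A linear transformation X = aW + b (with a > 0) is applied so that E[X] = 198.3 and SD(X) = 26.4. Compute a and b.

SD(X) = a·SD(W) (a > 0), so a = 26.4/8 = 3.3.
E[X] = a·E[W] + b, so b = 198.3 − 3.3·71 = -36.

a = 3.3, b = -36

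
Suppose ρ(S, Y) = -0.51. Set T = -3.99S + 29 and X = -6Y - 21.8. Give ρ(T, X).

Linear rescalings preserve correlation up to sign; here the slopes -3.99 and -6 have the same sign, so ρ(T, X) = ρ(S, Y) = -0.51.

ρ(T, X) = -0.51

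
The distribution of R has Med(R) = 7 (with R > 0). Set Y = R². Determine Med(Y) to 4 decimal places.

R² is monotone on this domain, so Med(Y) = square(7) = 49.

Med(Y) = 49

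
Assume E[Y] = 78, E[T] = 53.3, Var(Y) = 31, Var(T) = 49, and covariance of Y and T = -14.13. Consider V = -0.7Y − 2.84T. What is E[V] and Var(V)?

E[V] = -205.972, Var(V) = 354.22352

E[V] = (-0.7)·E[Y] + (-2.84)·E[T] = (-0.7)·78 + (-2.84)·53.3 = -205.972.
Var(V) = a²·Var(Y) + b²·Var(T) + 2ab·covariance of Y and T with a = -0.7, b = -2.84.
= (-0.7)²·31 + (-2.84)²·49 + 2·(-0.7)·(-2.84)·(-14.13)
= 15.19 + 395.2144 + (-56.18088) = 354.22352.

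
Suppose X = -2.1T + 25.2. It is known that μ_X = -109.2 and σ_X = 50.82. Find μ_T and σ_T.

From X = -2.1T + 25.2: μ_X = a·μ_T + b, so μ_T = (μ_X − b)/a = (-109.2 − 25.2)/(-2.1) = 64.
σ_X = |a|·σ_T, so σ_T = 50.82/|-2.1| = 24.2.

μ_T = 64, σ_T = 24.2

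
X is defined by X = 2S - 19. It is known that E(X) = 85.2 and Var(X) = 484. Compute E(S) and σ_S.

From X = 2S - 19: E(X) = a·E(S) + b, so E(S) = (E(X) − b)/a = (85.2 − (-19))/2 = 52.1.
σ_X = √484 = 22.
σ_X = |a|·σ_S, so σ_S = 22/|2| = 11.

E(S) = 52.1, σ_S = 11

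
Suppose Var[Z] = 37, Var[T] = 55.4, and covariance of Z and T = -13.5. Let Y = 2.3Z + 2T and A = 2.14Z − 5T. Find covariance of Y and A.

covariance of Y and A = -274.416

By bilinearity, covariance of Y and A = ac·Var[Z] + bd·Var[T] + (ad+bc)·covariance of Z and T, with a=2.3, b=2, c=2.14, d=-5.
ac·Var[Z] = 2.3·2.14·37 = 182.114
bd·Var[T] = 2·(-5)·55.4 = -554
(ad+bc)·covariance of Z and T = (-7.22)·(-13.5) = 97.47
covariance of Y and A = 182.114 + (-554) + 97.47 = -274.416.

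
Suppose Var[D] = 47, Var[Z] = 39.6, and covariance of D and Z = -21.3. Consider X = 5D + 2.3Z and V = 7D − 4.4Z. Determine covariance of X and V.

By bilinearity, covariance of X and V = ac·Var[D] + bd·Var[Z] + (ad+bc)·covariance of D and Z, with a=5, b=2.3, c=7, d=-4.4.
ac·Var[D] = 5·7·47 = 1645
bd·Var[Z] = 2.3·(-4.4)·39.6 = -400.752
(ad+bc)·covariance of D and Z = (-5.9)·(-21.3) = 125.67
covariance of X and V = 1645 + (-400.752) + 125.67 = 1369.918.

covariance of X and V = 1369.918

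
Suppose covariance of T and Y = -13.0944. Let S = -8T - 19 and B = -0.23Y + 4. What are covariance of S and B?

covariance of S and B = a·c·covariance of T and Y = (-8)·(-0.23)·(-13.0944) = -24.093696. Additive constants drop out.

covariance of S and B = -24.093696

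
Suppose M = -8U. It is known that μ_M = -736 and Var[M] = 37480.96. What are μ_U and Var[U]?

μ_U = 92, Var[U] = 585.64

From M = -8U: μ_M = a·μ_U + b, so μ_U = (μ_M − b)/a = (-736 − 0)/(-8) = 92.
Var[M] = a²·Var[U], so Var[U] = 37480.96/(-8)² = 585.64.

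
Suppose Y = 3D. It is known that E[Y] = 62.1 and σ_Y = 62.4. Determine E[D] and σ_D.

From Y = 3D: E[Y] = a·E[D] + b, so E[D] = (E[Y] − b)/a = (62.1 − 0)/3 = 20.7.
σ_Y = |a|·σ_D, so σ_D = 62.4/|3| = 20.8.

E[D] = 20.7, σ_D = 20.8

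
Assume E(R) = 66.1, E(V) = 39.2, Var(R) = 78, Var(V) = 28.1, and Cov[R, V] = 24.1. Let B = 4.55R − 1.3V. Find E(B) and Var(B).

E(B) = 249.795, Var(B) = 1377.181

E(B) = 4.55·E(R) + (-1.3)·E(V) = 4.55·66.1 + (-1.3)·39.2 = 249.795.
Var(B) = a²·Var(R) + b²·Var(V) + 2ab·Cov[R, V] with a = 4.55, b = -1.3.
= 4.55²·78 + (-1.3)²·28.1 + 2·4.55·(-1.3)·24.1
= 1614.795 + 47.489 + (-285.103) = 1377.181.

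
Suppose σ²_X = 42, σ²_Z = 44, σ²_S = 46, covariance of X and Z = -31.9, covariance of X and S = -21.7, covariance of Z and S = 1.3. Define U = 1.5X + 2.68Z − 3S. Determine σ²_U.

σ²_U = 742.4456

σ²_U = a²·σ²_X + b²·σ²_Z + c²·σ²_S + 2ab·covariance of X and Z + 2ac·covariance of X and S + 2bc·covariance of Z and S, with a = 1.5, b = 2.68, c = -3.
= 94.5 + 316.0256 + 414 + (-256.476) + 195.3 + (-20.904)
= 742.4456.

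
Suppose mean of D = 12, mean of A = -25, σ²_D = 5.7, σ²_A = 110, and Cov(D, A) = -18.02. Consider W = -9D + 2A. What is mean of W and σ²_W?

mean of W = (-9)·mean of D + 2·mean of A = (-9)·12 + 2·(-25) = -158.
σ²_W = a²·σ²_D + b²·σ²_A + 2ab·Cov(D, A) with a = -9, b = 2.
= (-9)²·5.7 + 2²·110 + 2·(-9)·2·(-18.02)
= 461.7 + 440 + 648.72 = 1550.42.

mean of W = -158, σ²_W = 1550.42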